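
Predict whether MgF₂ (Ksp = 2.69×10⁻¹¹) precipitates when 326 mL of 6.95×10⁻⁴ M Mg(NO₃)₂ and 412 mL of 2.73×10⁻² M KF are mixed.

Yes

The combined volume is 738 mL.
[Mg²⁺] = (6.95×10⁻⁴)(326)/738 = 3.07×10⁻⁴ M
[F⁻] = (2.73×10⁻²)(412)/738 = 1.52×10⁻² M
Q = [Mg²⁺][F⁻]^2 = 7.13×10⁻⁸
Because Q > Ksp (7.13×10⁻⁸ vs 2.69×10⁻¹¹), a precipitate of MgF₂ forms.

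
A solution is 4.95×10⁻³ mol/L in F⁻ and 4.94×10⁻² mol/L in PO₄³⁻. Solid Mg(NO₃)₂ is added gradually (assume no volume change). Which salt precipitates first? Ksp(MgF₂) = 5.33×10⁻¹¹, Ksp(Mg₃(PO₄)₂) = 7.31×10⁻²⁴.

Each salt precipitates once Q = Ksp for that salt.
For MgF₂: [Mg²⁺] = (Ksp/[F⁻]^2) = 2.18×10⁻⁶ mol/L
For Mg₃(PO₄)₂: [Mg²⁺] = (Ksp/[PO₄³⁻]^2)^(1/3) = 1.44×10⁻⁷ mol/L
Since Mg₃(PO₄)₂ needs less Mg²⁺ to reach saturation, it precipitates first.

Mg₃(PO₄)₂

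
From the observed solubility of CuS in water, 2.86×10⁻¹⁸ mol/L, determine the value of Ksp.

CuS(s) ⇌ Cu²⁺(aq) + S²⁻(aq)
For each mole of CuS that dissolves per liter, [Cu²⁺] = s and [S²⁻] = s; let s denote this solubility.
Ksp = [Cu²⁺][S²⁻] = s · s = s^2
Ksp = (2.86×10⁻¹⁸)^2 = 8.18×10⁻³⁶

Ksp = 8.18×10⁻³⁶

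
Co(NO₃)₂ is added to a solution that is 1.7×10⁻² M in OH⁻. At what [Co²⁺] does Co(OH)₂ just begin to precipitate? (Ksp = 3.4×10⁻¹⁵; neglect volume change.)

1.2×10⁻¹¹ M

A salt starts to precipitate once the ion product Q reaches its Ksp.
Co(OH)₂(s) ⇌ Co²⁺(aq) + 2 OH⁻(aq)
Ksp = [Co²⁺][OH⁻]^2 = [Co²⁺](1.7×10⁻²)^2
[Co²⁺] = 3.4×10⁻¹⁵ / (1.7×10⁻²)^2 = 1.2×10⁻¹¹
[Co²⁺] = 1.2×10⁻¹¹ M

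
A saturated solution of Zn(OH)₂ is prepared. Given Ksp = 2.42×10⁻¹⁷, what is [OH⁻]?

3.64×10⁻⁶ M

Zn(OH)₂(s) ⇌ Zn²⁺(aq) + 2 OH⁻(aq)
If s mol/L of Zn(OH)₂ dissolves, [Zn²⁺] = s and [OH⁻] = 2s.
Ksp = [Zn²⁺][OH⁻]^2 = s · (2s)^2 = 4s^3 = 2.42×10⁻¹⁷
s = 1.82×10⁻⁶ mol/L
[OH⁻] = 2s = 3.64×10⁻⁶ mol/L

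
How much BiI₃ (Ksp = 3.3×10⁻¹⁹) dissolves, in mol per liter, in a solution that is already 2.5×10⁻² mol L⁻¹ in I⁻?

2.1×10⁻¹⁴ M

BiI₃(s) ⇌ Bi³⁺(aq) + 3 I⁻(aq)
Let s be the solubility of BiI₃ here. The common ion gives [I⁻] ≈ 2.5×10⁻² mol L⁻¹, and [Bi³⁺] = s.
Ksp = [Bi³⁺][I⁻]^3 = s(2.5×10⁻²)^3
s = 3.3×10⁻¹⁹ / (2.5×10⁻²)^3 = 2.1×10⁻¹⁴
s = 2.1×10⁻¹⁴ mol L⁻¹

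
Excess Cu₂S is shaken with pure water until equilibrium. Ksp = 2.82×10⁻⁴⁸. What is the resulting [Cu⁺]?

1.78×10⁻¹⁶ M

Cu₂S(s) ⇌ 2 Cu⁺(aq) + S²⁻(aq)
If s mol/L of Cu₂S dissolves, [Cu⁺] = 2s and [S²⁻] = s.
Ksp = [Cu⁺]^2[S²⁻] = (2s)^2 · s = 4s^3 = 2.82×10⁻⁴⁸
s = 8.90×10⁻¹⁷ M
[Cu⁺] = 2s = 1.78×10⁻¹⁶ M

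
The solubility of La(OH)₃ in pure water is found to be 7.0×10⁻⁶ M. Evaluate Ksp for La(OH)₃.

Ksp = 6.5×10⁻²⁰

La(OH)₃(s) ⇌ La³⁺(aq) + 3 OH⁻(aq)
If s mol/L of La(OH)₃ dissolves, [La³⁺] = s and [OH⁻] = 3s.
Ksp = [La³⁺][OH⁻]^3 = s · (3s)^3 = 27s^4
Ksp = 27 × (7.0×10⁻⁶)^4 = 6.5×10⁻²⁰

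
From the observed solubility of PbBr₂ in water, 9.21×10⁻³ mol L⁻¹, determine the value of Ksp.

PbBr₂(s) ⇌ Pb²⁺(aq) + 2 Br⁻(aq)
If s mol/L of PbBr₂ dissolves, [Pb²⁺] = s and [Br⁻] = 2s.
Ksp = [Pb²⁺][Br⁻]^2 = s · (2s)^2 = 4s^3
Ksp = 4 × (9.21×10⁻³)^3 = 3.12×10⁻⁶

Ksp = 3.12×10⁻⁶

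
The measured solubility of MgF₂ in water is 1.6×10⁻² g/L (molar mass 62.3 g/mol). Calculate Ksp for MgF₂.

Ksp = 6.8×10⁻¹¹

Molar solubility s = (1.6×10⁻² g/L) / (62.3 g/mol) = 2.568×10⁻⁴ mol/L
MgF₂(s) ⇌ Mg²⁺(aq) + 2 F⁻(aq)
For each mole of MgF₂ that dissolves per liter, [Mg²⁺] = s and [F⁻] = 2s; let s denote this solubility.
Ksp = [Mg²⁺][F⁻]^2 = s · (2s)^2 = 4s^3
Ksp = 4 × (2.568×10⁻⁴)^3 = 6.8×10⁻¹¹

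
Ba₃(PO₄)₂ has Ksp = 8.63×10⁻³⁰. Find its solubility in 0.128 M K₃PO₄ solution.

Ba₃(PO₄)₂(s) ⇌ 3 Ba²⁺(aq) + 2 PO₄³⁻(aq)
Let s be the solubility of Ba₃(PO₄)₂ here. The common ion gives [PO₄³⁻] ≈ 0.128 M, and [Ba²⁺] = 3s.
Ksp = [Ba²⁺]^3[PO₄³⁻]^2 = (3s)^3(0.128)^2
(3s)^3 = 8.63×10⁻³⁰ / (0.128)^2 = 5.27×10⁻²⁸
s = 2.69×10⁻¹⁰ M

2.69×10⁻¹⁰ M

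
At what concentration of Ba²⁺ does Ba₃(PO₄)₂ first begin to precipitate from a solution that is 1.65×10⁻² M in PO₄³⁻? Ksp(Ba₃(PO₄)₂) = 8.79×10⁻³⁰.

Precipitation of each salt begins when its ion product equals Ksp.
Ba₃(PO₄)₂(s) ⇌ 3 Ba²⁺(aq) + 2 PO₄³⁻(aq)
Ksp = [Ba²⁺]^3[PO₄³⁻]^2 = [Ba²⁺]^3(1.65×10⁻²)^2
[Ba²⁺]^3 = 8.79×10⁻³⁰ / (1.65×10⁻²)^2 = 3.23×10⁻²⁶
[Ba²⁺] = 3.18×10⁻⁹ M

3.18×10⁻⁹ M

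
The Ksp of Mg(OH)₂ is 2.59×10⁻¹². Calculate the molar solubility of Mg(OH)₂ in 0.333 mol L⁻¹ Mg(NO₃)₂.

1.39×10⁻⁶ M

Mg(OH)₂(s) ⇌ Mg²⁺(aq) + 2 OH⁻(aq)
Let s be the solubility of Mg(OH)₂ here. The common ion gives [Mg²⁺] ≈ 0.333 mol L⁻¹, and [OH⁻] = 2s.
Ksp = [Mg²⁺][OH⁻]^2 = (0.333)(2s)^2
(2s)^2 = 2.59×10⁻¹² / (0.333) = 7.78×10⁻¹²
s = 1.39×10⁻⁶ mol L⁻¹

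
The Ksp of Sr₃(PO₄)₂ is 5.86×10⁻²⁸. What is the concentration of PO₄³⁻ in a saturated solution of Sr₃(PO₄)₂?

Sr₃(PO₄)₂(s) ⇌ 3 Sr²⁺(aq) + 2 PO₄³⁻(aq)
With molar solubility s: [Sr²⁺] = 3s, [PO₄³⁻] = 2s.
Ksp = [Sr²⁺]^3[PO₄³⁻]^2 = (3s)^3 · (2s)^2 = 108s^5 = 5.86×10⁻²⁸
s = 1.40×10⁻⁶ M
[PO₄³⁻] = 2s = 2.80×10⁻⁶ M

2.80×10⁻⁶ M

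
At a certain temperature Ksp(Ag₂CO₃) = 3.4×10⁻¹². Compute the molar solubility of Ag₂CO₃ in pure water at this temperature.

9.5×10⁻⁵ M

Ag₂CO₃(s) ⇌ 2 Ag⁺(aq) + CO₃²⁻(aq)
If s mol/L of Ag₂CO₃ dissolves, [Ag⁺] = 2s and [CO₃²⁻] = s.
Ksp = [Ag⁺]^2[CO₃²⁻] = (2s)^2 · s = 4s^3
4s^3 = 3.4×10⁻¹²  ⇒  s^3 = 8.5×10⁻¹³
s = 9.5×10⁻⁵ mol/L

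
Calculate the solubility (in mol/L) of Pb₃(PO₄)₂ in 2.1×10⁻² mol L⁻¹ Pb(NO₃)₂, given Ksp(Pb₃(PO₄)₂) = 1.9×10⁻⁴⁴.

2.3×10⁻²⁰ M

Pb₃(PO₄)₂(s) ⇌ 3 Pb²⁺(aq) + 2 PO₄³⁻(aq)
Pb²⁺ is already present at 2.1×10⁻² mol L⁻¹. If s mol/L of Pb₃(PO₄)₂ dissolves, [PO₄³⁻] = 2s while [Pb²⁺] ≈ 2.1×10⁻² mol L⁻¹.
Ksp = [Pb²⁺]^3[PO₄³⁻]^2 = (2.1×10⁻²)^3(2s)^2
(2s)^2 = 1.9×10⁻⁴⁴ / (2.1×10⁻²)^3 = 2.1×10⁻³⁹
s = 2.3×10⁻²⁰ mol L⁻¹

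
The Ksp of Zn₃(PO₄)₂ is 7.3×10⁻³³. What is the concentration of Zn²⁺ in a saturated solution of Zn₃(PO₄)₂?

Zn₃(PO₄)₂(s) ⇌ 3 Zn²⁺(aq) + 2 PO₄³⁻(aq)
For each mole of Zn₃(PO₄)₂ that dissolves per liter, [Zn²⁺] = 3s and [PO₄³⁻] = 2s; let s denote this solubility.
Ksp = [Zn²⁺]^3[PO₄³⁻]^2 = (3s)^3 · (2s)^2 = 108s^5 = 7.3×10⁻³³
s = 1.5×10⁻⁷ mol/L
[Zn²⁺] = 3s = 4.4×10⁻⁷ mol/L

4.4×10⁻⁷ M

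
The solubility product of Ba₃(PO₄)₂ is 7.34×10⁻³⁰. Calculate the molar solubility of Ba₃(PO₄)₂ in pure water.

5.84×10⁻⁷ M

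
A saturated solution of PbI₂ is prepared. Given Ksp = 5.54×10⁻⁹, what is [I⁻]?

2.23×10⁻³ M

PbI₂(s) ⇌ Pb²⁺(aq) + 2 I⁻(aq)
If s mol/L of PbI₂ dissolves, [Pb²⁺] = s and [I⁻] = 2s.
Ksp = [Pb²⁺][I⁻]^2 = s · (2s)^2 = 4s^3 = 5.54×10⁻⁹
s = 1.11×10⁻³ M
[I⁻] = 2s = 2.23×10⁻³ M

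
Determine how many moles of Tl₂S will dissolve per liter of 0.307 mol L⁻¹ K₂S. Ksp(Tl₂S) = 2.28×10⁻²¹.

Tl₂S(s) ⇌ 2 Tl⁺(aq) + S²⁻(aq)
With S²⁻ already at 0.307 mol L⁻¹ and s small, take [S²⁻] ≈ 0.307 mol L⁻¹ and [Tl⁺] = 2s.
Ksp = [Tl⁺]^2[S²⁻] = (2s)^2(0.307)
(2s)^2 = 2.28×10⁻²¹ / (0.307) = 7.43×10⁻²¹
s = 4.31×10⁻¹¹ mol L⁻¹

4.31×10⁻¹¹ M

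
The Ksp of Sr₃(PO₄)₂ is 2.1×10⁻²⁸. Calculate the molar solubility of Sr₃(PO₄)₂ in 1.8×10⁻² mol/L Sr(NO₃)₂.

3.0×10⁻¹² M

Sr₃(PO₄)₂(s) ⇌ 3 Sr²⁺(aq) + 2 PO₄³⁻(aq)
With Sr²⁺ already at 1.8×10⁻² mol/L and s small, take [Sr²⁺] ≈ 1.8×10⁻² mol/L and [PO₄³⁻] = 2s.
Ksp = [Sr²⁺]^3[PO₄³⁻]^2 = (1.8×10⁻²)^3(2s)^2
(2s)^2 = 2.1×10⁻²⁸ / (1.8×10⁻²)^3 = 3.6×10⁻²³
s = 3.0×10⁻¹² mol/L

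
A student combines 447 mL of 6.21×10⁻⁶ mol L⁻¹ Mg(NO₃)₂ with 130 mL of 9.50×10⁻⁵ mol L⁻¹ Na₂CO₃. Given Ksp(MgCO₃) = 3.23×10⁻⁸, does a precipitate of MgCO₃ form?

No

After mixing, V = 447 mL + 130 mL = 577 mL.
[Mg²⁺] = (6.21×10⁻⁶)(447)/577 = 4.81×10⁻⁶ mol L⁻¹
[CO₃²⁻] = (9.50×10⁻⁵)(130)/577 = 2.14×10⁻⁵ mol L⁻¹
Q = [Mg²⁺][CO₃²⁻] = 1.03×10⁻¹⁰
Q < Ksp (1.03×10⁻¹⁰ vs 3.23×10⁻⁸); the solution remains unsaturated and no precipitate forms.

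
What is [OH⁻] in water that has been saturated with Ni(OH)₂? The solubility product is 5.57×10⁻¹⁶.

1.04×10⁻⁵ M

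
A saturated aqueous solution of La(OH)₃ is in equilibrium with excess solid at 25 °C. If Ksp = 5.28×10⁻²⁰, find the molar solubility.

La(OH)₃(s) ⇌ La³⁺(aq) + 3 OH⁻(aq)
Call the molar solubility s, so that [La³⁺] = s and [OH⁻] = 3s.
Ksp = [La³⁺][OH⁻]^3 = s · (3s)^3 = 27s^4
27s^4 = 5.28×10⁻²⁰  ⇒  s^4 = 1.96×10⁻²¹
Taking the 4th root, s = 6.65×10⁻⁶ mol L⁻¹.

6.65×10⁻⁶ M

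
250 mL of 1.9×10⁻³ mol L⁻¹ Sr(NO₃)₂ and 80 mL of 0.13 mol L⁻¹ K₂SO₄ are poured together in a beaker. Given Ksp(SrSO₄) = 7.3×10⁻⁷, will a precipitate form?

Yes

After mixing, V = 250 mL + 80 mL = 330 mL.
[Sr²⁺] = (1.9×10⁻³)(250)/330 = 1.4×10⁻³ mol L⁻¹
[SO₄²⁻] = (0.13)(80)/330 = 3.2×10⁻² mol L⁻¹
Q = [Sr²⁺][SO₄²⁻] = 4.5×10⁻⁵
Q = 4.5×10⁻⁵ > Ksp = 7.3×10⁻⁷, so the solution is supersaturated and SrSO₄ precipitates.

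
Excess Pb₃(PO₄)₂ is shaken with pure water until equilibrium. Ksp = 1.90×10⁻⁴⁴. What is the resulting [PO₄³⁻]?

Pb₃(PO₄)₂(s) ⇌ 3 Pb²⁺(aq) + 2 PO₄³⁻(aq)
For each mole of Pb₃(PO₄)₂ that dissolves per liter, [Pb²⁺] = 3s and [PO₄³⁻] = 2s; let s denote this solubility.
Ksp = [Pb²⁺]^3[PO₄³⁻]^2 = (3s)^3 · (2s)^2 = 108s^5 = 1.90×10⁻⁴⁴
s = 7.06×10⁻¹⁰ mol/L
[PO₄³⁻] = 2s = 1.41×10⁻⁹ mol/L

1.41×10⁻⁹ M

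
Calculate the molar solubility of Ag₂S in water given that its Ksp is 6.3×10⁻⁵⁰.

Ag₂S(s) ⇌ 2 Ag⁺(aq) + S²⁻(aq)
Let s be the molar solubility. Then [Ag⁺] = 2s and [S²⁻] = s.
Ksp = [Ag⁺]^2[S²⁻] = (2s)^2 · s = 4s^3
4s^3 = 6.3×10⁻⁵⁰  ⇒  s^3 = 1.6×10⁻⁵⁰
s = (1.6×10⁻⁵⁰)^(1/3) = 2.5×10⁻¹⁷ mol/L

2.5×10⁻¹⁷ M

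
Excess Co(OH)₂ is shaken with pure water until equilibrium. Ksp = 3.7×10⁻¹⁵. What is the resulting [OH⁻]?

1.9×10⁻⁵ M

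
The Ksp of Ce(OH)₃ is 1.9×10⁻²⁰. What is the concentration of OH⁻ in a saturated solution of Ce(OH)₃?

Ce(OH)₃(s) ⇌ Ce³⁺(aq) + 3 OH⁻(aq)
For each mole of Ce(OH)₃ that dissolves per liter, [Ce³⁺] = s and [OH⁻] = 3s; let s denote this solubility.
Ksp = [Ce³⁺][OH⁻]^3 = s · (3s)^3 = 27s^4 = 1.9×10⁻²⁰
s = 5.2×10⁻⁶ mol L⁻¹
[OH⁻] = 3s = 1.5×10⁻⁵ mol L⁻¹

1.5×10⁻⁵ M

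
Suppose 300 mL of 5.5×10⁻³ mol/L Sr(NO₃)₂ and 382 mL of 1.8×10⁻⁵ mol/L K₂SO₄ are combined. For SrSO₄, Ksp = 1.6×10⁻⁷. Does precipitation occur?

After mixing, V = 300 mL + 382 mL = 682 mL.
[Sr²⁺] = (5.5×10⁻³)(300)/682 = 2.4×10⁻³ mol/L
[SO₄²⁻] = (1.8×10⁻⁵)(382)/682 = 1.0×10⁻⁵ mol/L
Q = [Sr²⁺][SO₄²⁻] = 2.4×10⁻⁸
Q < Ksp (2.4×10⁻⁸ vs 1.6×10⁻⁷); the solution remains unsaturated and no precipitate forms.

No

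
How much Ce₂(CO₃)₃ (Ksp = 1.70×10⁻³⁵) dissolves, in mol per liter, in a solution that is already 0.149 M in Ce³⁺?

3.05×10⁻¹² M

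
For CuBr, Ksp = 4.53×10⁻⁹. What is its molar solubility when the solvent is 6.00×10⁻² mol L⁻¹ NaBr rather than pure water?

7.55×10⁻⁸ M

CuBr(s) ⇌ Cu⁺(aq) + Br⁻(aq)
The solution already contains Br⁻ at 6.00×10⁻² mol L⁻¹. Let s be the molar solubility of CuBr.
[Br⁻] ≈ 6.00×10⁻² mol L⁻¹ (common ion dominates); [Cu⁺] = s.
Ksp = [Cu⁺][Br⁻] = s(6.00×10⁻²)
s = 4.53×10⁻⁹ / (6.00×10⁻²) = 7.55×10⁻⁸
s = 7.55×10⁻⁸ mol L⁻¹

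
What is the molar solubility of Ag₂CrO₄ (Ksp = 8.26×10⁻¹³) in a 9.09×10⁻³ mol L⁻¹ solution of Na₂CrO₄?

4.77×10⁻⁶ M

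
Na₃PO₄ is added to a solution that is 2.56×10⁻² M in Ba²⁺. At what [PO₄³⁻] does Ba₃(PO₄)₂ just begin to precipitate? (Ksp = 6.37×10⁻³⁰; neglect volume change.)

6.16×10⁻¹³ M

Each salt precipitates once Q = Ksp for that salt.
Ba₃(PO₄)₂(s) ⇌ 3 Ba²⁺(aq) + 2 PO₄³⁻(aq)
Ksp = [Ba²⁺]^3[PO₄³⁻]^2 = [PO₄³⁻]^2(2.56×10⁻²)^3
[PO₄³⁻]^2 = 6.37×10⁻³⁰ / (2.56×10⁻²)^3 = 3.80×10⁻²⁵
[PO₄³⁻] = 6.16×10⁻¹³ M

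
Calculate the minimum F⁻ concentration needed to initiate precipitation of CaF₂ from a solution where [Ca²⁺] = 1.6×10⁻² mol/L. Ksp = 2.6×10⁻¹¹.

A salt starts to precipitate once the ion product Q reaches its Ksp.
CaF₂(s) ⇌ Ca²⁺(aq) + 2 F⁻(aq)
Ksp = [Ca²⁺][F⁻]^2 = [F⁻]^2(1.6×10⁻²)
[F⁻]^2 = 2.6×10⁻¹¹ / (1.6×10⁻²) = 1.6×10⁻⁹
[F⁻] = 4.0×10⁻⁵ mol/L

4.0×10⁻⁵ M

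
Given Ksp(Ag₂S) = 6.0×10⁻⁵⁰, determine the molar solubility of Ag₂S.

2.5×10⁻¹⁷ M

Ag₂S(s) ⇌ 2 Ag⁺(aq) + S²⁻(aq)
If s mol/L of Ag₂S dissolves, [Ag⁺] = 2s and [S²⁻] = s.
Ksp = [Ag⁺]^2[S²⁻] = (2s)^2 · s = 4s^3
4s^3 = 6.0×10⁻⁵⁰  ⇒  s^3 = 1.5×10⁻⁵⁰
Taking the 3rd root, s = 2.5×10⁻¹⁷ M.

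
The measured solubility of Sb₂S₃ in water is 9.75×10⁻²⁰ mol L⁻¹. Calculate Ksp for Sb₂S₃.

Ksp = 9.52×10⁻⁹⁴

Sb₂S₃(s) ⇌ 2 Sb³⁺(aq) + 3 S²⁻(aq)
For each mole of Sb₂S₃ that dissolves per liter, [Sb³⁺] = 2s and [S²⁻] = 3s; let s denote this solubility.
Ksp = [Sb³⁺]^2[S²⁻]^3 = (2s)^2 · (3s)^3 = 108s^5
Ksp = 108 × (9.75×10⁻²⁰)^5 = 9.52×10⁻⁹⁴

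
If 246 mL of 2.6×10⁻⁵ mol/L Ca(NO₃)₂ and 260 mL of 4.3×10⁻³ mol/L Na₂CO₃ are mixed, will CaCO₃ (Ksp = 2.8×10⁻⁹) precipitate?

After mixing, V = 246 mL + 260 mL = 506 mL.
[Ca²⁺] = (2.6×10⁻⁵)(246)/506 = 1.3×10⁻⁵ mol/L
[CO₃²⁻] = (4.3×10⁻³)(260)/506 = 2.2×10⁻³ mol/L
Q = [Ca²⁺][CO₃²⁻] = 2.8×10⁻⁸
Since Q (2.8×10⁻⁸) exceeds Ksp (2.8×10⁻⁹), CaCO₃ will precipitate.

Yes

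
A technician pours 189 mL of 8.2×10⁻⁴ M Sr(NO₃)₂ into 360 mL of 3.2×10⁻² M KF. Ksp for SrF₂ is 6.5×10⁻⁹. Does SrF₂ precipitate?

Yes

Total volume after mixing = 189 + 360 = 549 mL.
[Sr²⁺] = (8.2×10⁻⁴)(189)/549 = 2.8×10⁻⁴ M
[F⁻] = (3.2×10⁻²)(360)/549 = 2.1×10⁻² M
Q = [Sr²⁺][F⁻]^2 = 1.2×10⁻⁷
Q = 1.2×10⁻⁷ > Ksp = 6.5×10⁻⁹, so the solution is supersaturated and SrF₂ precipitates.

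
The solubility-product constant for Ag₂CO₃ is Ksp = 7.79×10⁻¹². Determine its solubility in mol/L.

Ag₂CO₃(s) ⇌ 2 Ag⁺(aq) + CO₃²⁻(aq)
If s mol/L of Ag₂CO₃ dissolves, [Ag⁺] = 2s and [CO₃²⁻] = s.
Ksp = [Ag⁺]^2[CO₃²⁻] = (2s)^2 · s = 4s^3
4s^3 = 7.79×10⁻¹²  ⇒  s^3 = 1.95×10⁻¹²
Taking the 3rd root, s = 1.25×10⁻⁴ M.

1.25×10⁻⁴ M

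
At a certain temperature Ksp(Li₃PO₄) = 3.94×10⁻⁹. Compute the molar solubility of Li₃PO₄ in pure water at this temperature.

Li₃PO₄(s) ⇌ 3 Li⁺(aq) + PO₄³⁻(aq)
For each mole of Li₃PO₄ that dissolves per liter, [Li⁺] = 3s and [PO₄³⁻] = s; let s denote this solubility.
Ksp = [Li⁺]^3[PO₄³⁻] = (3s)^3 · s = 27s^4
27s^4 = 3.94×10⁻⁹  ⇒  s^4 = 1.46×10⁻¹⁰
Taking the 4th root, s = 3.48×10⁻³ mol/L.

3.48×10⁻³ M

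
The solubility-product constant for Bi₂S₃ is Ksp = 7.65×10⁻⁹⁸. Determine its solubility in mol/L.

Bi₂S₃(s) ⇌ 2 Bi³⁺(aq) + 3 S²⁻(aq)
For each mole of Bi₂S₃ that dissolves per liter, [Bi³⁺] = 2s and [S²⁻] = 3s; let s denote this solubility.
Ksp = [Bi³⁺]^2[S²⁻]^3 = (2s)^2 · (3s)^3 = 108s^5
108s^5 = 7.65×10⁻⁹⁸  ⇒  s^5 = 7.08×10⁻¹⁰⁰
s = (7.08×10⁻¹⁰⁰)^(1/5) = 1.48×10⁻²⁰ mol/L

1.48×10⁻²⁰ M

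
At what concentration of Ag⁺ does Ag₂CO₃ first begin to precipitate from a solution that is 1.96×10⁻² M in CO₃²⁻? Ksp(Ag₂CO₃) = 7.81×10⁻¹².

2.00×10⁻⁵ M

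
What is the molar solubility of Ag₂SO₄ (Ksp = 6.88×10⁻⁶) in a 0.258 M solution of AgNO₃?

1.03×10⁻⁴ M

Ag₂SO₄(s) ⇌ 2 Ag⁺(aq) + SO₄²⁻(aq)
Let s be the solubility of Ag₂SO₄ here. The common ion gives [Ag⁺] ≈ 0.258 M, and [SO₄²⁻] = s.
Ksp = [Ag⁺]^2[SO₄²⁻] = (0.258)^2s
s = 6.88×10⁻⁶ / (0.258)^2 = 1.03×10⁻⁴
s = 1.03×10⁻⁴ M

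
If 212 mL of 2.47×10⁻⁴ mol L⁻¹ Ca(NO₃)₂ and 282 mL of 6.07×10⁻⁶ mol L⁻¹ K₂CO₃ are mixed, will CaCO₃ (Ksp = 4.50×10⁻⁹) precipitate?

No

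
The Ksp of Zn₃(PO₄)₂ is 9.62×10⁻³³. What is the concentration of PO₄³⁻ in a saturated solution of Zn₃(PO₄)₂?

3.10×10⁻⁷ M

Zn₃(PO₄)₂(s) ⇌ 3 Zn²⁺(aq) + 2 PO₄³⁻(aq)
If s mol/L of Zn₃(PO₄)₂ dissolves, [Zn²⁺] = 3s and [PO₄³⁻] = 2s.
Ksp = [Zn²⁺]^3[PO₄³⁻]^2 = (3s)^3 · (2s)^2 = 108s^5 = 9.62×10⁻³³
s = 1.55×10⁻⁷ M
[PO₄³⁻] = 2s = 3.10×10⁻⁷ M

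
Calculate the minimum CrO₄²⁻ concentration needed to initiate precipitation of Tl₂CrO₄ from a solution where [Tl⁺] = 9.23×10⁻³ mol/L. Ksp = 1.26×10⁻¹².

A salt starts to precipitate once the ion product Q reaches its Ksp.
Tl₂CrO₄(s) ⇌ 2 Tl⁺(aq) + CrO₄²⁻(aq)
Ksp = [Tl⁺]^2[CrO₄²⁻] = [CrO₄²⁻](9.23×10⁻³)^2
[CrO₄²⁻] = 1.26×10⁻¹² / (9.23×10⁻³)^2 = 1.48×10⁻⁸
[CrO₄²⁻] = 1.48×10⁻⁸ mol/L

1.48×10⁻⁸ M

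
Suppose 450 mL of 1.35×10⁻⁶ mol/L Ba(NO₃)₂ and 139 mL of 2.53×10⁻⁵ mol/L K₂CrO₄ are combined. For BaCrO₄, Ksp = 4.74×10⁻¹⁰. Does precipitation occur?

No

The combined volume is 589 mL.
[Ba²⁺] = (1.35×10⁻⁶)(450)/589 = 1.03×10⁻⁶ mol/L
[CrO₄²⁻] = (2.53×10⁻⁵)(139)/589 = 5.97×10⁻⁶ mol/L
Q = [Ba²⁺][CrO₄²⁻] = 6.16×10⁻¹²
Q < Ksp (6.16×10⁻¹² vs 4.74×10⁻¹⁰); the solution remains unsaturated and no precipitate forms.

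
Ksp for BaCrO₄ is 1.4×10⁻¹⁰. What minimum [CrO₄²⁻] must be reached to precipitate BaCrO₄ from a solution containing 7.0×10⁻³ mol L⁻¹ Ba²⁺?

2.0×10⁻⁸ M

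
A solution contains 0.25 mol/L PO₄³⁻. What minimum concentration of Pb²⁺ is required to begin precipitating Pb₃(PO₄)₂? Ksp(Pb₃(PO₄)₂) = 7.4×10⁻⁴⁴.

Precipitation of each salt begins when its ion product equals Ksp.
Pb₃(PO₄)₂(s) ⇌ 3 Pb²⁺(aq) + 2 PO₄³⁻(aq)
Ksp = [Pb²⁺]^3[PO₄³⁻]^2 = [Pb²⁺]^3(0.25)^2
[Pb²⁺]^3 = 7.4×10⁻⁴⁴ / (0.25)^2 = 1.2×10⁻⁴²
[Pb²⁺] = 1.1×10⁻¹⁴ mol/L

1.1×10⁻¹⁴ M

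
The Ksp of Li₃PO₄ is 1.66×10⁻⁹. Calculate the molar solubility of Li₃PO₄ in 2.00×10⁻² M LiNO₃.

Li₃PO₄(s) ⇌ 3 Li⁺(aq) + PO₄³⁻(aq)
Let s be the solubility of Li₃PO₄ here. The common ion gives [Li⁺] ≈ 2.00×10⁻² M, and [PO₄³⁻] = s.
Ksp = [Li⁺]^3[PO₄³⁻] = (2.00×10⁻²)^3s
s = 1.66×10⁻⁹ / (2.00×10⁻²)^3 = 2.08×10⁻⁴
s = 2.08×10⁻⁴ M

2.08×10⁻⁴ M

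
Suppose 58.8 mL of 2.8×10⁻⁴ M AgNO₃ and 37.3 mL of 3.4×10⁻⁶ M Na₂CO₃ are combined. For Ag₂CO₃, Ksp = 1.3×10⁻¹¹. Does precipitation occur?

No

Total volume after mixing = 58.8 + 37.3 = 96.1 mL.
[Ag⁺] = (2.8×10⁻⁴)(58.8)/96.1 = 1.7×10⁻⁴ M
[CO₃²⁻] = (3.4×10⁻⁶)(37.3)/96.1 = 1.3×10⁻⁶ M
Q = [Ag⁺]^2[CO₃²⁻] = 3.9×10⁻¹⁴
Q = 3.9×10⁻¹⁴ < Ksp = 1.3×10⁻¹¹, so the solution is unsaturated and no precipitate forms.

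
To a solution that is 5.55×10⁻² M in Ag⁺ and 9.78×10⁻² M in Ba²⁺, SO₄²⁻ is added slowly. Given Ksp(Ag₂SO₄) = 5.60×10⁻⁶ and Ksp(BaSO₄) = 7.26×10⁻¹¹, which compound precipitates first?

Precipitation begins when Q = Ksp.
For Ag₂SO₄: [SO₄²⁻] = (Ksp/[Ag⁺]^2) = 1.82×10⁻³ M
For BaSO₄: [SO₄²⁻] = (Ksp/[Ba²⁺]) = 7.42×10⁻¹⁰ M
Since BaSO₄ needs less SO₄²⁻ to reach saturation, it precipitates first.

BaSO₄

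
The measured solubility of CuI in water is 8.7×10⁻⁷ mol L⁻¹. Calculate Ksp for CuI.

CuI(s) ⇌ Cu⁺(aq) + I⁻(aq)
Let s be the molar solubility. Then [Cu⁺] = s and [I⁻] = s.
Ksp = [Cu⁺][I⁻] = s · s = s^2
Ksp = (8.7×10⁻⁷)^2 = 7.6×10⁻¹³

Ksp = 7.6×10⁻¹³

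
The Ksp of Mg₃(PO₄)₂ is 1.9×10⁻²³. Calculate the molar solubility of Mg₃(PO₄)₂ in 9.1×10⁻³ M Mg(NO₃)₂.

Mg₃(PO₄)₂(s) ⇌ 3 Mg²⁺(aq) + 2 PO₄³⁻(aq)
With Mg²⁺ already at 9.1×10⁻³ M and s small, take [Mg²⁺] ≈ 9.1×10⁻³ M and [PO₄³⁻] = 2s.
Ksp = [Mg²⁺]^3[PO₄³⁻]^2 = (9.1×10⁻³)^3(2s)^2
(2s)^2 = 1.9×10⁻²³ / (9.1×10⁻³)^3 = 2.5×10⁻¹⁷
s = 2.5×10⁻⁹ M

2.5×10⁻⁹ M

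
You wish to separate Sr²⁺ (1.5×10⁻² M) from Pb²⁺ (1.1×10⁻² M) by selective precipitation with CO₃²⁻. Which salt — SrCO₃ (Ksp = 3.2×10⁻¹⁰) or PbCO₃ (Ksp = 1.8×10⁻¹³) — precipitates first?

PbCO₃

The threshold for precipitation is Q = Ksp.
For SrCO₃: [CO₃²⁻] = (Ksp/[Sr²⁺]) = 2.1×10⁻⁸ M
For PbCO₃: [CO₃²⁻] = (Ksp/[Pb²⁺]) = 1.6×10⁻¹¹ M
Since PbCO₃ needs less CO₃²⁻ to reach saturation, it precipitates first.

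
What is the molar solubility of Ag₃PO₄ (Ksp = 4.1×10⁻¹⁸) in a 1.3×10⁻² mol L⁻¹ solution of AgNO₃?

1.9×10⁻¹² M

Ag₃PO₄(s) ⇌ 3 Ag⁺(aq) + PO₄³⁻(aq)
The solution already contains Ag⁺ at 1.3×10⁻² mol L⁻¹. Let s be the molar solubility of Ag₃PO₄.
[Ag⁺] ≈ 1.3×10⁻² mol L⁻¹ (common ion dominates); [PO₄³⁻] = s.
Ksp = [Ag⁺]^3[PO₄³⁻] = (1.3×10⁻²)^3s
s = 4.1×10⁻¹⁸ / (1.3×10⁻²)^3 = 1.9×10⁻¹²
s = 1.9×10⁻¹² mol L⁻¹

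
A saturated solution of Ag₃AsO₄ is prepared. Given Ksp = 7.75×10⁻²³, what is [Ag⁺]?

Ag₃AsO₄(s) ⇌ 3 Ag⁺(aq) + AsO₄³⁻(aq)
Call the molar solubility s, so that [Ag⁺] = 3s and [AsO₄³⁻] = s.
Ksp = [Ag⁺]^3[AsO₄³⁻] = (3s)^3 · s = 27s^4 = 7.75×10⁻²³
s = 1.30×10⁻⁶ M
[Ag⁺] = 3s = 3.90×10⁻⁶ M

3.90×10⁻⁶ M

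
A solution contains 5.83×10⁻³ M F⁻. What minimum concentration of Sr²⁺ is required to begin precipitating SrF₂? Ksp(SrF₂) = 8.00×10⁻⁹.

Precipitation begins when Q = Ksp.
SrF₂(s) ⇌ Sr²⁺(aq) + 2 F⁻(aq)
Ksp = [Sr²⁺][F⁻]^2 = [Sr²⁺](5.83×10⁻³)^2
[Sr²⁺] = 8.00×10⁻⁹ / (5.83×10⁻³)^2 = 2.35×10⁻⁴
[Sr²⁺] = 2.35×10⁻⁴ M

2.35×10⁻⁴ M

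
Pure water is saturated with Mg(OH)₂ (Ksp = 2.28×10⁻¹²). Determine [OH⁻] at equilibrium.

1.66×10⁻⁴ M

Mg(OH)₂(s) ⇌ Mg²⁺(aq) + 2 OH⁻(aq)
Call the molar solubility s, so that [Mg²⁺] = s and [OH⁻] = 2s.
Ksp = [Mg²⁺][OH⁻]^2 = s · (2s)^2 = 4s^3 = 2.28×10⁻¹²
s = 8.29×10⁻⁵ mol/L
[OH⁻] = 2s = 1.66×10⁻⁴ mol/L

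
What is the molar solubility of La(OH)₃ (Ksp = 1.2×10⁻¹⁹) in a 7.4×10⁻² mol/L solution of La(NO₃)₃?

3.9×10⁻⁷ M

La(OH)₃(s) ⇌ La³⁺(aq) + 3 OH⁻(aq)
Let s be the solubility of La(OH)₃ here. The common ion gives [La³⁺] ≈ 7.4×10⁻² mol/L, and [OH⁻] = 3s.
Ksp = [La³⁺][OH⁻]^3 = (7.4×10⁻²)(3s)^3
(3s)^3 = 1.2×10⁻¹⁹ / (7.4×10⁻²) = 1.6×10⁻¹⁸
s = 3.9×10⁻⁷ mol/L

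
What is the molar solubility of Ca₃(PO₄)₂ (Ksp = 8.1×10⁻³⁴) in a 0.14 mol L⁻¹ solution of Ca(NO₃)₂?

Ca₃(PO₄)₂(s) ⇌ 3 Ca²⁺(aq) + 2 PO₄³⁻(aq)
With Ca²⁺ already at 0.14 mol L⁻¹ and s small, take [Ca²⁺] ≈ 0.14 mol L⁻¹ and [PO₄³⁻] = 2s.
Ksp = [Ca²⁺]^3[PO₄³⁻]^2 = (0.14)^3(2s)^2
(2s)^2 = 8.1×10⁻³⁴ / (0.14)^3 = 3.0×10⁻³¹
s = 2.7×10⁻¹⁶ mol L⁻¹

2.7×10⁻¹⁶ M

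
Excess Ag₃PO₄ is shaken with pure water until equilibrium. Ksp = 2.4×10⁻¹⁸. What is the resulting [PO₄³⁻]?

1.7×10⁻⁵ M

Ag₃PO₄(s) ⇌ 3 Ag⁺(aq) + PO₄³⁻(aq)
Call the molar solubility s, so that [Ag⁺] = 3s and [PO₄³⁻] = s.
Ksp = [Ag⁺]^3[PO₄³⁻] = (3s)^3 · s = 27s^4 = 2.4×10⁻¹⁸
s = 1.7×10⁻⁵ mol L⁻¹
[PO₄³⁻] = s = 1.7×10⁻⁵ mol L⁻¹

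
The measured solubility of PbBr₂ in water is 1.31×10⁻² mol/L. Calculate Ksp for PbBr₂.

PbBr₂(s) ⇌ Pb²⁺(aq) + 2 Br⁻(aq)
Call the molar solubility s, so that [Pb²⁺] = s and [Br⁻] = 2s.
Ksp = [Pb²⁺][Br⁻]^2 = s · (2s)^2 = 4s^3
Ksp = 4 × (1.31×10⁻²)^3 = 8.99×10⁻⁶

Ksp = 8.99×10⁻⁶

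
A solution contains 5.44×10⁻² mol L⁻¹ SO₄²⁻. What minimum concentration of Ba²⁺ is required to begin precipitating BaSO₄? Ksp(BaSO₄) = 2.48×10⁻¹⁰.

The threshold for precipitation is Q = Ksp.
BaSO₄(s) ⇌ Ba²⁺(aq) + SO₄²⁻(aq)
Ksp = [Ba²⁺][SO₄²⁻] = [Ba²⁺](5.44×10⁻²)
[Ba²⁺] = 2.48×10⁻¹⁰ / (5.44×10⁻²) = 4.56×10⁻⁹
[Ba²⁺] = 4.56×10⁻⁹ mol L⁻¹

4.56×10⁻⁹ M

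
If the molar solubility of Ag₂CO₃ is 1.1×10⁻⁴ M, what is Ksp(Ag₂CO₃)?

Ksp = 5.3×10⁻¹²

Ag₂CO₃(s) ⇌ 2 Ag⁺(aq) + CO₃²⁻(aq)
If s mol/L of Ag₂CO₃ dissolves, [Ag⁺] = 2s and [CO₃²⁻] = s.
Ksp = [Ag⁺]^2[CO₃²⁻] = (2s)^2 · s = 4s^3
Ksp = 4 × (1.1×10⁻⁴)^3 = 5.3×10⁻¹²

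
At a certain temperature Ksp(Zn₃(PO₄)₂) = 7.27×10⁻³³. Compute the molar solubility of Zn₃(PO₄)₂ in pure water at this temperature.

Zn₃(PO₄)₂(s) ⇌ 3 Zn²⁺(aq) + 2 PO₄³⁻(aq)
For each mole of Zn₃(PO₄)₂ that dissolves per liter, [Zn²⁺] = 3s and [PO₄³⁻] = 2s; let s denote this solubility.
Ksp = [Zn²⁺]^3[PO₄³⁻]^2 = (3s)^3 · (2s)^2 = 108s^5
108s^5 = 7.27×10⁻³³  ⇒  s^5 = 6.73×10⁻³⁵
Taking the 5th root, s = 1.46×10⁻⁷ mol/L.

1.46×10⁻⁷ M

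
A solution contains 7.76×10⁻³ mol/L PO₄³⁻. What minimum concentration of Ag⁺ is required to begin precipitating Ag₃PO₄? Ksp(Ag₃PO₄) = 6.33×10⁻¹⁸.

Precipitation of each salt begins when its ion product equals Ksp.
Ag₃PO₄(s) ⇌ 3 Ag⁺(aq) + PO₄³⁻(aq)
Ksp = [Ag⁺]^3[PO₄³⁻] = [Ag⁺]^3(7.76×10⁻³)
[Ag⁺]^3 = 6.33×10⁻¹⁸ / (7.76×10⁻³) = 8.16×10⁻¹⁶
[Ag⁺] = 9.34×10⁻⁶ mol/L

9.34×10⁻⁶ M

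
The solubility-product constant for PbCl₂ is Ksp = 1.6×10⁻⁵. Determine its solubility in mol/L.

PbCl₂(s) ⇌ Pb²⁺(aq) + 2 Cl⁻(aq)
For each mole of PbCl₂ that dissolves per liter, [Pb²⁺] = s and [Cl⁻] = 2s; let s denote this solubility.
Ksp = [Pb²⁺][Cl⁻]^2 = s · (2s)^2 = 4s^3
4s^3 = 1.6×10⁻⁵  ⇒  s^3 = 4.0×10⁻⁶
s = (4.0×10⁻⁶)^(1/3) = 1.6×10⁻² mol L⁻¹

1.6×10⁻² M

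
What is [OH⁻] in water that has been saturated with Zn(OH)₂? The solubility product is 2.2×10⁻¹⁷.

Zn(OH)₂(s) ⇌ Zn²⁺(aq) + 2 OH⁻(aq)
Let s be the molar solubility. Then [Zn²⁺] = s and [OH⁻] = 2s.
Ksp = [Zn²⁺][OH⁻]^2 = s · (2s)^2 = 4s^3 = 2.2×10⁻¹⁷
s = 1.8×10⁻⁶ M
[OH⁻] = 2s = 3.5×10⁻⁶ M

3.5×10⁻⁶ M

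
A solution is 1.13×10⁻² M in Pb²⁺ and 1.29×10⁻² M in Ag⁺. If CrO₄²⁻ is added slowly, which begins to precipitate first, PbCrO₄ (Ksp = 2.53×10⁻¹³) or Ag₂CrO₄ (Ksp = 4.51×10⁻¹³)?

Precipitation begins when Q = Ksp.
For PbCrO₄: [CrO₄²⁻] = (Ksp/[Pb²⁺]) = 2.24×10⁻¹¹ M
For Ag₂CrO₄: [CrO₄²⁻] = (Ksp/[Ag⁺]^2) = 2.71×10⁻⁹ M
Since PbCrO₄ needs less CrO₄²⁻ to reach saturation, it precipitates first.

PbCrO₄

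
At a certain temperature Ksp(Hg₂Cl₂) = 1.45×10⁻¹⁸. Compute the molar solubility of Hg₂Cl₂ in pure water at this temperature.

7.13×10⁻⁷ M

Hg₂Cl₂(s) ⇌ Hg₂²⁺(aq) + 2 Cl⁻(aq)
Let s be the molar solubility. Then [Hg₂²⁺] = s and [Cl⁻] = 2s.
Ksp = [Hg₂²⁺][Cl⁻]^2 = s · (2s)^2 = 4s^3
4s^3 = 1.45×10⁻¹⁸  ⇒  s^3 = 3.63×10⁻¹⁹
Taking the 3rd root, s = 7.13×10⁻⁷ M.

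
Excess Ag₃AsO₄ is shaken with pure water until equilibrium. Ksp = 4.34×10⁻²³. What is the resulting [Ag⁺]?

Ag₃AsO₄(s) ⇌ 3 Ag⁺(aq) + AsO₄³⁻(aq)
Call the molar solubility s, so that [Ag⁺] = 3s and [AsO₄³⁻] = s.
Ksp = [Ag⁺]^3[AsO₄³⁻] = (3s)^3 · s = 27s^4 = 4.34×10⁻²³
s = 1.13×10⁻⁶ mol L⁻¹
[Ag⁺] = 3s = 3.38×10⁻⁶ mol L⁻¹

3.38×10⁻⁶ M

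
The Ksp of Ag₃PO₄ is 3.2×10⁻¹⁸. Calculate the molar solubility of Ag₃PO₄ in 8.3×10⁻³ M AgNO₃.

Ag₃PO₄(s) ⇌ 3 Ag⁺(aq) + PO₄³⁻(aq)
Let s be the solubility of Ag₃PO₄ here. The common ion gives [Ag⁺] ≈ 8.3×10⁻³ M, and [PO₄³⁻] = s.
Ksp = [Ag⁺]^3[PO₄³⁻] = (8.3×10⁻³)^3s
s = 3.2×10⁻¹⁸ / (8.3×10⁻³)^3 = 5.6×10⁻¹²
s = 5.6×10⁻¹² M

5.6×10⁻¹² M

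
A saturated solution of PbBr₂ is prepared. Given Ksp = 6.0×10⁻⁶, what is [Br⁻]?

PbBr₂(s) ⇌ Pb²⁺(aq) + 2 Br⁻(aq)
For each mole of PbBr₂ that dissolves per liter, [Pb²⁺] = s and [Br⁻] = 2s; let s denote this solubility.
Ksp = [Pb²⁺][Br⁻]^2 = s · (2s)^2 = 4s^3 = 6.0×10⁻⁶
s = 1.1×10⁻² mol L⁻¹
[Br⁻] = 2s = 2.3×10⁻² mol L⁻¹

2.3×10⁻² M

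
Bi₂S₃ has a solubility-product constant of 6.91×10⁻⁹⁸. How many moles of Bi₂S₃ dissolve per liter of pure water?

Bi₂S₃(s) ⇌ 2 Bi³⁺(aq) + 3 S²⁻(aq)
With molar solubility s: [Bi³⁺] = 2s, [S²⁻] = 3s.
Ksp = [Bi³⁺]^2[S²⁻]^3 = (2s)^2 · (3s)^3 = 108s^5
108s^5 = 6.91×10⁻⁹⁸  ⇒  s^5 = 6.40×10⁻¹⁰⁰
Taking the 5th root, s = 1.45×10⁻²⁰ mol L⁻¹.

1.45×10⁻²⁰ M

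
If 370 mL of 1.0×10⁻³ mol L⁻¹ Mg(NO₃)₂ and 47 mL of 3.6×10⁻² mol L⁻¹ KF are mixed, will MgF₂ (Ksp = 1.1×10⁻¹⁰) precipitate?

Yes

After mixing, V = 370 mL + 47 mL = 417 mL.
[Mg²⁺] = (1.0×10⁻³)(370)/417 = 8.9×10⁻⁴ mol L⁻¹
[F⁻] = (3.6×10⁻²)(47)/417 = 4.1×10⁻³ mol L⁻¹
Q = [Mg²⁺][F⁻]^2 = 1.5×10⁻⁸
Q = 1.5×10⁻⁸ > Ksp = 1.1×10⁻¹⁰, so the solution is supersaturated and MgF₂ precipitates.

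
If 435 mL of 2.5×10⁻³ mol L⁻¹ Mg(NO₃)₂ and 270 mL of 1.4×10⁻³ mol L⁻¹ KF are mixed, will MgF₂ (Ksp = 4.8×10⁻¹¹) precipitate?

Yes

The combined volume is 705 mL.
[Mg²⁺] = (2.5×10⁻³)(435)/705 = 1.5×10⁻³ mol L⁻¹
[F⁻] = (1.4×10⁻³)(270)/705 = 5.4×10⁻⁴ mol L⁻¹
Q = [Mg²⁺][F⁻]^2 = 4.4×10⁻¹⁰
Because Q > Ksp (4.4×10⁻¹⁰ vs 4.8×10⁻¹¹), a precipitate of MgF₂ forms.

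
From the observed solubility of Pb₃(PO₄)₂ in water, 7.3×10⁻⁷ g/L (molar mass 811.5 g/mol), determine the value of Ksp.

Ksp = 6.4×10⁻⁴⁴

Convert to molarity: s = 7.3×10⁻⁷ / 811.5 = 8.996×10⁻¹⁰ mol/L
Pb₃(PO₄)₂(s) ⇌ 3 Pb²⁺(aq) + 2 PO₄³⁻(aq)
For each mole of Pb₃(PO₄)₂ that dissolves per liter, [Pb²⁺] = 3s and [PO₄³⁻] = 2s; let s denote this solubility.
Ksp = [Pb²⁺]^3[PO₄³⁻]^2 = (3s)^3 · (2s)^2 = 108s^5
Ksp = 108 × (8.996×10⁻¹⁰)^5 = 6.4×10⁻⁴⁴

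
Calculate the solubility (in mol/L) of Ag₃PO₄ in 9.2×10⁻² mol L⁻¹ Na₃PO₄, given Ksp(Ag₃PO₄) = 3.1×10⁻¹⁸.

1.1×10⁻⁶ M

Ag₃PO₄(s) ⇌ 3 Ag⁺(aq) + PO₄³⁻(aq)
PO₄³⁻ is already present at 9.2×10⁻² mol L⁻¹. If s mol/L of Ag₃PO₄ dissolves, [Ag⁺] = 3s while [PO₄³⁻] ≈ 9.2×10⁻² mol L⁻¹.
Ksp = [Ag⁺]^3[PO₄³⁻] = (3s)^3(9.2×10⁻²)
(3s)^3 = 3.1×10⁻¹⁸ / (9.2×10⁻²) = 3.4×10⁻¹⁷
s = 1.1×10⁻⁶ mol L⁻¹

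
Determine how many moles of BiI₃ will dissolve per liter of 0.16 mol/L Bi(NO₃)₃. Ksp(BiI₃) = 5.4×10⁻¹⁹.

5.0×10⁻⁷ M

BiI₃(s) ⇌ Bi³⁺(aq) + 3 I⁻(aq)
Let s be the solubility of BiI₃ here. The common ion gives [Bi³⁺] ≈ 0.16 mol/L, and [I⁻] = 3s.
Ksp = [Bi³⁺][I⁻]^3 = (0.16)(3s)^3
(3s)^3 = 5.4×10⁻¹⁹ / (0.16) = 3.4×10⁻¹⁸
s = 5.0×10⁻⁷ mol/L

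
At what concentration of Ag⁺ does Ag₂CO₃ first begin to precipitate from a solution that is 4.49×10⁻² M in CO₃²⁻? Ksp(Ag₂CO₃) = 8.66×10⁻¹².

The threshold for precipitation is Q = Ksp.
Ag₂CO₃(s) ⇌ 2 Ag⁺(aq) + CO₃²⁻(aq)
Ksp = [Ag⁺]^2[CO₃²⁻] = [Ag⁺]^2(4.49×10⁻²)
[Ag⁺]^2 = 8.66×10⁻¹² / (4.49×10⁻²) = 1.93×10⁻¹⁰
[Ag⁺] = 1.39×10⁻⁵ M

1.39×10⁻⁵ M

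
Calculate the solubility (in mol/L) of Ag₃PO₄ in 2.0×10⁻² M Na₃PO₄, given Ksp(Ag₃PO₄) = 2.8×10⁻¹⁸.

1.7×10⁻⁶ M

Ag₃PO₄(s) ⇌ 3 Ag⁺(aq) + PO₄³⁻(aq)
With PO₄³⁻ already at 2.0×10⁻² M and s small, take [PO₄³⁻] ≈ 2.0×10⁻² M and [Ag⁺] = 3s.
Ksp = [Ag⁺]^3[PO₄³⁻] = (3s)^3(2.0×10⁻²)
(3s)^3 = 2.8×10⁻¹⁸ / (2.0×10⁻²) = 1.4×10⁻¹⁶
s = 1.7×10⁻⁶ M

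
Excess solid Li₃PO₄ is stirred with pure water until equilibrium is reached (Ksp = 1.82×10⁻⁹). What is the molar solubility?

2.87×10⁻³ M

Li₃PO₄(s) ⇌ 3 Li⁺(aq) + PO₄³⁻(aq)
If s mol/L of Li₃PO₄ dissolves, [Li⁺] = 3s and [PO₄³⁻] = s.
Ksp = [Li⁺]^3[PO₄³⁻] = (3s)^3 · s = 27s^4
27s^4 = 1.82×10⁻⁹  ⇒  s^4 = 6.74×10⁻¹¹
Taking the 4th root, s = 2.87×10⁻³ M.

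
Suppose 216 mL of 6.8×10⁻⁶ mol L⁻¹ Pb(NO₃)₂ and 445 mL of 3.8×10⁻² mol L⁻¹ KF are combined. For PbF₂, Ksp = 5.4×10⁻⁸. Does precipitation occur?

The combined volume is 661 mL.
[Pb²⁺] = (6.8×10⁻⁶)(216)/661 = 2.2×10⁻⁶ mol L⁻¹
[F⁻] = (3.8×10⁻²)(445)/661 = 2.6×10⁻² mol L⁻¹
Q = [Pb²⁺][F⁻]^2 = 1.5×10⁻⁹
Q < Ksp (1.5×10⁻⁹ vs 5.4×10⁻⁸); the solution remains unsaturated and no precipitate forms.

No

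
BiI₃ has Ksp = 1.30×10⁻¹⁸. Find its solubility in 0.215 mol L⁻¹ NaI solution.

1.31×10⁻¹⁶ M

BiI₃(s) ⇌ Bi³⁺(aq) + 3 I⁻(aq)
Let s be the solubility of BiI₃ here. The common ion gives [I⁻] ≈ 0.215 mol L⁻¹, and [Bi³⁺] = s.
Ksp = [Bi³⁺][I⁻]^3 = s(0.215)^3
s = 1.30×10⁻¹⁸ / (0.215)^3 = 1.31×10⁻¹⁶
s = 1.31×10⁻¹⁶ mol L⁻¹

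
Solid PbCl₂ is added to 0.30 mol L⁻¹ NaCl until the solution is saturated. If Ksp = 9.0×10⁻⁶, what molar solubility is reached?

1.0×10⁻⁴ M

PbCl₂(s) ⇌ Pb²⁺(aq) + 2 Cl⁻(aq)
With Cl⁻ already at 0.30 mol L⁻¹ and s small, take [Cl⁻] ≈ 0.30 mol L⁻¹ and [Pb²⁺] = s.
Ksp = [Pb²⁺][Cl⁻]^2 = s(0.30)^2
s = 9.0×10⁻⁶ / (0.30)^2 = 1.0×10⁻⁴
s = 1.0×10⁻⁴ mol L⁻¹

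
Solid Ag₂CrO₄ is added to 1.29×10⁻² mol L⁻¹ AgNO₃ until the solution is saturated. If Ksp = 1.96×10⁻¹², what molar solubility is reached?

Ag₂CrO₄(s) ⇌ 2 Ag⁺(aq) + CrO₄²⁻(aq)
The solution already contains Ag⁺ at 1.29×10⁻² mol L⁻¹. Let s be the molar solubility of Ag₂CrO₄.
[Ag⁺] ≈ 1.29×10⁻² mol L⁻¹ (common ion dominates); [CrO₄²⁻] = s.
Ksp = [Ag⁺]^2[CrO₄²⁻] = (1.29×10⁻²)^2s
s = 1.96×10⁻¹² / (1.29×10⁻²)^2 = 1.18×10⁻⁸
s = 1.18×10⁻⁸ mol L⁻¹

1.18×10⁻⁸ M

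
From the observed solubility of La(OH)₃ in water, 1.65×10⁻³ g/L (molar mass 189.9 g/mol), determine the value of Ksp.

Ksp = 1.54×10⁻¹⁹

Molar solubility s = (1.65×10⁻³ g/L) / (189.9 g/mol) = 8.6888×10⁻⁶ mol/L
La(OH)₃(s) ⇌ La³⁺(aq) + 3 OH⁻(aq)
Call the molar solubility s, so that [La³⁺] = s and [OH⁻] = 3s.
Ksp = [La³⁺][OH⁻]^3 = s · (3s)^3 = 27s^4
Ksp = 27 × (8.6888×10⁻⁶)^4 = 1.54×10⁻¹⁹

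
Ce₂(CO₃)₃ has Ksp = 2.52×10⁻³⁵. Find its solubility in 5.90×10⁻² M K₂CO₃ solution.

Ce₂(CO₃)₃(s) ⇌ 2 Ce³⁺(aq) + 3 CO₃²⁻(aq)
CO₃²⁻ is already present at 5.90×10⁻² M. If s mol/L of Ce₂(CO₃)₃ dissolves, [Ce³⁺] = 2s while [CO₃²⁻] ≈ 5.90×10⁻² M.
Ksp = [Ce³⁺]^2[CO₃²⁻]^3 = (2s)^2(5.90×10⁻²)^3
(2s)^2 = 2.52×10⁻³⁵ / (5.90×10⁻²)^3 = 1.23×10⁻³¹
s = 1.75×10⁻¹⁶ M

1.75×10⁻¹⁶ M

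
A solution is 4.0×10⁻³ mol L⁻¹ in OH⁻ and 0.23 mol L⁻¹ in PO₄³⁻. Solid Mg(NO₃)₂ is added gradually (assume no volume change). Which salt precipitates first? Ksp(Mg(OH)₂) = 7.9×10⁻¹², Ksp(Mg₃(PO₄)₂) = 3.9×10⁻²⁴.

Precipitation of each salt begins when its ion product equals Ksp.
For Mg(OH)₂: [Mg²⁺] = (Ksp/[OH⁻]^2) = 4.9×10⁻⁷ mol L⁻¹
For Mg₃(PO₄)₂: [Mg²⁺] = (Ksp/[PO₄³⁻]^2)^(1/3) = 4.2×10⁻⁸ mol L⁻¹
The smaller threshold [Mg²⁺] is reached first, so Mg₃(PO₄)₂ precipitates first.

Mg₃(PO₄)₂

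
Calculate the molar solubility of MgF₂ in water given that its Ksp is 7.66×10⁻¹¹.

MgF₂(s) ⇌ Mg²⁺(aq) + 2 F⁻(aq)
Let s be the molar solubility. Then [Mg²⁺] = s and [F⁻] = 2s.
Ksp = [Mg²⁺][F⁻]^2 = s · (2s)^2 = 4s^3
4s^3 = 7.66×10⁻¹¹  ⇒  s^3 = 1.92×10⁻¹¹
s = 2.68×10⁻⁴ mol/L

2.68×10⁻⁴ M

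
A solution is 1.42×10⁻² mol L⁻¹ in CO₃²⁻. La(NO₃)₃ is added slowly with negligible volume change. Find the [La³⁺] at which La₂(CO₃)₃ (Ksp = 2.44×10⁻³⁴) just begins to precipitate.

The threshold for precipitation is Q = Ksp.
La₂(CO₃)₃(s) ⇌ 2 La³⁺(aq) + 3 CO₃²⁻(aq)
Ksp = [La³⁺]^2[CO₃²⁻]^3 = [La³⁺]^2(1.42×10⁻²)^3
[La³⁺]^2 = 2.44×10⁻³⁴ / (1.42×10⁻²)^3 = 8.52×10⁻²⁹
[La³⁺] = 9.23×10⁻¹⁵ mol L⁻¹

9.23×10⁻¹⁵ M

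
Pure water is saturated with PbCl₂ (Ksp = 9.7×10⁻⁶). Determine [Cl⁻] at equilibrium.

PbCl₂(s) ⇌ Pb²⁺(aq) + 2 Cl⁻(aq)
Let s be the molar solubility. Then [Pb²⁺] = s and [Cl⁻] = 2s.
Ksp = [Pb²⁺][Cl⁻]^2 = s · (2s)^2 = 4s^3 = 9.7×10⁻⁶
s = 1.3×10⁻² mol/L
[Cl⁻] = 2s = 2.7×10⁻² mol/L

2.7×10⁻² M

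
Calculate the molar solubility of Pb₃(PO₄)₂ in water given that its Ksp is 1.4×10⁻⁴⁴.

6.6×10⁻¹⁰ M

Pb₃(PO₄)₂(s) ⇌ 3 Pb²⁺(aq) + 2 PO₄³⁻(aq)
With molar solubility s: [Pb²⁺] = 3s, [PO₄³⁻] = 2s.
Ksp = [Pb²⁺]^3[PO₄³⁻]^2 = (3s)^3 · (2s)^2 = 108s^5
108s^5 = 1.4×10⁻⁴⁴  ⇒  s^5 = 1.3×10⁻⁴⁶
Taking the 5th root, s = 6.6×10⁻¹⁰ mol L⁻¹.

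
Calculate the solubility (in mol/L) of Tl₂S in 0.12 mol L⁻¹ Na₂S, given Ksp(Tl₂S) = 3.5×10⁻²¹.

Tl₂S(s) ⇌ 2 Tl⁺(aq) + S²⁻(aq)
S²⁻ is already present at 0.12 mol L⁻¹. If s mol/L of Tl₂S dissolves, [Tl⁺] = 2s while [S²⁻] ≈ 0.12 mol L⁻¹.
Ksp = [Tl⁺]^2[S²⁻] = (2s)^2(0.12)
(2s)^2 = 3.5×10⁻²¹ / (0.12) = 2.9×10⁻²⁰
s = 8.5×10⁻¹¹ mol L⁻¹

8.5×10⁻¹¹ M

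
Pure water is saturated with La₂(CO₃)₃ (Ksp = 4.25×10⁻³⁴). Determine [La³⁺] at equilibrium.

La₂(CO₃)₃(s) ⇌ 2 La³⁺(aq) + 3 CO₃²⁻(aq)
If s mol/L of La₂(CO₃)₃ dissolves, [La³⁺] = 2s and [CO₃²⁻] = 3s.
Ksp = [La³⁺]^2[CO₃²⁻]^3 = (2s)^2 · (3s)^3 = 108s^5 = 4.25×10⁻³⁴
s = 8.30×10⁻⁸ M
[La³⁺] = 2s = 1.66×10⁻⁷ M

1.66×10⁻⁷ M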